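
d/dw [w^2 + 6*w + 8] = 2*w + 6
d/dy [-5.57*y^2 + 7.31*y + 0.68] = 7.31 - 11.14*y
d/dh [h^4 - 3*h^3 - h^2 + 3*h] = 4*h^3 - 9*h^2 - 2*h + 3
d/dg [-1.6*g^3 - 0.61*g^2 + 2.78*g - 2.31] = -4.8*g^2 - 1.22*g + 2.78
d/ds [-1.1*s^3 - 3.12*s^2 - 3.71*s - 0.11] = -3.3*s^2 - 6.24*s - 3.71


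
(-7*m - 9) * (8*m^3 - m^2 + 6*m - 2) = -56*m^4 - 65*m^3 - 33*m^2 - 40*m + 18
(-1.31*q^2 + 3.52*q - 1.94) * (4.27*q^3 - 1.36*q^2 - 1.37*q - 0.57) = -5.5937*q^5 + 16.812*q^4 - 11.2763*q^3 - 1.4373*q^2 + 0.6514*q + 1.1058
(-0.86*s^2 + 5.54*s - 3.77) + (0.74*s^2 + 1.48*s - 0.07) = -0.12*s^2 + 7.02*s - 3.84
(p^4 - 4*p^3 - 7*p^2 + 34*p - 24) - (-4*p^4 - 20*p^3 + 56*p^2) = 5*p^4 + 16*p^3 - 63*p^2 + 34*p - 24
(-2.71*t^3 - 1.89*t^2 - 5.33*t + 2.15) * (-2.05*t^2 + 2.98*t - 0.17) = 5.5555*t^5 - 4.2013*t^4 + 5.755*t^3 - 19.9696*t^2 + 7.3131*t - 0.3655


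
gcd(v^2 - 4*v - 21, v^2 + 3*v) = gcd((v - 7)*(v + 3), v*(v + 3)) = v + 3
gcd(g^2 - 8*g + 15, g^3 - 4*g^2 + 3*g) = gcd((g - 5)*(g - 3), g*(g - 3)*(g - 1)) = g - 3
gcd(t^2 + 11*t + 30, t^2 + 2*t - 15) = t + 5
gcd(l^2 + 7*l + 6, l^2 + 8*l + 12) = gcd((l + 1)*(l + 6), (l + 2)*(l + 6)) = l + 6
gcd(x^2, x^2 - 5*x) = x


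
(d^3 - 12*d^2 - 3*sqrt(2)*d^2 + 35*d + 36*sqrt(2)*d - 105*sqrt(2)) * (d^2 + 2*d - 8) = d^5 - 10*d^4 - 3*sqrt(2)*d^4 + 3*d^3 + 30*sqrt(2)*d^3 - 9*sqrt(2)*d^2 + 166*d^2 - 498*sqrt(2)*d - 280*d + 840*sqrt(2)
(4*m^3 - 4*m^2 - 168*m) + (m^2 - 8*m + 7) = 4*m^3 - 3*m^2 - 176*m + 7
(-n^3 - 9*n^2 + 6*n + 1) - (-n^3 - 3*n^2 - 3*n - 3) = -6*n^2 + 9*n + 4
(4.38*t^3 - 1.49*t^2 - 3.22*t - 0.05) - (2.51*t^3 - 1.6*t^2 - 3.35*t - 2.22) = 1.87*t^3 + 0.11*t^2 + 0.13*t + 2.17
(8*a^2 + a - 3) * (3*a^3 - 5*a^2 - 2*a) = 24*a^5 - 37*a^4 - 30*a^3 + 13*a^2 + 6*a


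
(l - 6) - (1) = l - 7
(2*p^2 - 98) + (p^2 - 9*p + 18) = 3*p^2 - 9*p - 80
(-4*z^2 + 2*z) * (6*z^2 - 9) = -24*z^4 + 12*z^3 + 36*z^2 - 18*z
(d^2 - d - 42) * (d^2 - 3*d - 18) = d^4 - 4*d^3 - 57*d^2 + 144*d + 756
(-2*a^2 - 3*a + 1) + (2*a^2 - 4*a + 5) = 6 - 7*a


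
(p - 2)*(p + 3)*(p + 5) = p^3 + 6*p^2 - p - 30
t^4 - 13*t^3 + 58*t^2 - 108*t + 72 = (t - 6)*(t - 3)*(t - 2)^2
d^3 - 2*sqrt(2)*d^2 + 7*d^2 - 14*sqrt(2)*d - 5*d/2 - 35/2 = (d + 7)*(d - 5*sqrt(2)/2)*(d + sqrt(2)/2)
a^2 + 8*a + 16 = (a + 4)^2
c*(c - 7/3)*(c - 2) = c^3 - 13*c^2/3 + 14*c/3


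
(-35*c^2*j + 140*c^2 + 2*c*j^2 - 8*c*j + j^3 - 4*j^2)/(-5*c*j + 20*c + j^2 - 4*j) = 7*c + j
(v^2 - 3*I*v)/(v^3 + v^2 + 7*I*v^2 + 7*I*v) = (v - 3*I)/(v^2 + v + 7*I*v + 7*I)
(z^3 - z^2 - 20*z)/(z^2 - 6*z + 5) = z*(z + 4)/(z - 1)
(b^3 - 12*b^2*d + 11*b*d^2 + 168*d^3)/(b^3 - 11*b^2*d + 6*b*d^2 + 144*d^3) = (b - 7*d)/(b - 6*d)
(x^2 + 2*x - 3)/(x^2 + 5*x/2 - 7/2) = 2*(x + 3)/(2*x + 7)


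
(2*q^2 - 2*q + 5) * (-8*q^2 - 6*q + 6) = -16*q^4 + 4*q^3 - 16*q^2 - 42*q + 30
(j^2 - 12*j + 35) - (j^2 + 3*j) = 35 - 15*j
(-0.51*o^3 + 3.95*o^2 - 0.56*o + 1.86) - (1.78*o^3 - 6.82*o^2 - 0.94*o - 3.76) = -2.29*o^3 + 10.77*o^2 + 0.38*o + 5.62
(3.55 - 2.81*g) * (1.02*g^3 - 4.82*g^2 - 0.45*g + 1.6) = -2.8662*g^4 + 17.1652*g^3 - 15.8465*g^2 - 6.0935*g + 5.68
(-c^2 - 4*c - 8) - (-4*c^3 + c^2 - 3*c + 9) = 4*c^3 - 2*c^2 - c - 17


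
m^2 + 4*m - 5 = (m - 1)*(m + 5)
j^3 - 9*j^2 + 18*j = j*(j - 6)*(j - 3)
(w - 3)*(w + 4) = w^2 + w - 12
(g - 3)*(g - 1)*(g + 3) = g^3 - g^2 - 9*g + 9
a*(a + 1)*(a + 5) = a^3 + 6*a^2 + 5*a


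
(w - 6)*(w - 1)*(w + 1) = w^3 - 6*w^2 - w + 6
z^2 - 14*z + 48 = (z - 8)*(z - 6)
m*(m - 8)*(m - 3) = m^3 - 11*m^2 + 24*m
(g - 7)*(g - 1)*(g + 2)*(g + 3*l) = g^4 + 3*g^3*l - 6*g^3 - 18*g^2*l - 9*g^2 - 27*g*l + 14*g + 42*l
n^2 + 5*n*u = n*(n + 5*u)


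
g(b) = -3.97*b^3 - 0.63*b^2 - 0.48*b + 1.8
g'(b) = -11.91*b^2 - 1.26*b - 0.48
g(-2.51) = 61.81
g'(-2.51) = -72.35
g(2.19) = -43.97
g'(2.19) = -60.36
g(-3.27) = 135.45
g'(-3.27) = -123.71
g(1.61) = -17.17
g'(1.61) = -33.38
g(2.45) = -61.54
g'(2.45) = -75.06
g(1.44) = -12.05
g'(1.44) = -26.99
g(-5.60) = 681.93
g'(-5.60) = -366.92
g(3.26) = -144.00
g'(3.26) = -131.16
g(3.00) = -112.50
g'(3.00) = -111.45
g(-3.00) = 104.76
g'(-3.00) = -103.89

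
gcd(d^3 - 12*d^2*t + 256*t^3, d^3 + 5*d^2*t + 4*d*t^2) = d + 4*t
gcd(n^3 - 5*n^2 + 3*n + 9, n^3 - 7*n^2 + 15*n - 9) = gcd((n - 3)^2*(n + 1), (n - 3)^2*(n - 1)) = n^2 - 6*n + 9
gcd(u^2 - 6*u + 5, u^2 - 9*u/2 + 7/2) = u - 1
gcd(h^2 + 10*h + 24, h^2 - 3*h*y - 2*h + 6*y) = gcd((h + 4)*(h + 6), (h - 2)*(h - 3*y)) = 1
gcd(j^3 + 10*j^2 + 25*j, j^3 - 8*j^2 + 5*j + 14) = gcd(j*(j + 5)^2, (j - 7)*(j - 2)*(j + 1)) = 1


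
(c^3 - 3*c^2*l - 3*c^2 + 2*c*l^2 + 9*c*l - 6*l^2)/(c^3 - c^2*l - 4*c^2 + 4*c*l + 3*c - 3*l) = (c - 2*l)/(c - 1)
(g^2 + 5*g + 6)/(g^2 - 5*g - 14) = (g + 3)/(g - 7)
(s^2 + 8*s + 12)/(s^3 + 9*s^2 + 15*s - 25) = (s^2 + 8*s + 12)/(s^3 + 9*s^2 + 15*s - 25)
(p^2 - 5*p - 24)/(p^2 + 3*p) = (p - 8)/p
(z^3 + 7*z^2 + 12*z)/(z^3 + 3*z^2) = (z + 4)/z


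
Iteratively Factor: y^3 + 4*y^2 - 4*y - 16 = (y - 2)*(y^2 + 6*y + 8) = (y - 2)*(y + 2)*(y + 4)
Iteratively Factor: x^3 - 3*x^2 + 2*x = (x - 2)*(x^2 - x) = x*(x - 2)*(x - 1)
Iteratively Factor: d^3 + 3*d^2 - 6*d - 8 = (d + 1)*(d^2 + 2*d - 8) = (d - 2)*(d + 1)*(d + 4)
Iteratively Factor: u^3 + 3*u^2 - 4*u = (u + 4)*(u^2 - u) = u*(u + 4)*(u - 1)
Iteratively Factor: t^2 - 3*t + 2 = (t - 1)*(t - 2)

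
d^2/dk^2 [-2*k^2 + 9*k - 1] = -4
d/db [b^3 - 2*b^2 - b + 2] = 3*b^2 - 4*b - 1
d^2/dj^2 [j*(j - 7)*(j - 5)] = 6*j - 24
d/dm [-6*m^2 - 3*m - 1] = -12*m - 3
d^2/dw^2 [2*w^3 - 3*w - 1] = 12*w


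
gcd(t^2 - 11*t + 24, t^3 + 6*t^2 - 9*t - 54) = t - 3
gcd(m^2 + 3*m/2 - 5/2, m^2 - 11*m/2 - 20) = m + 5/2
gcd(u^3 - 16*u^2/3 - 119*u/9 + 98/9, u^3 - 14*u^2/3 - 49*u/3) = u^2 - 14*u/3 - 49/3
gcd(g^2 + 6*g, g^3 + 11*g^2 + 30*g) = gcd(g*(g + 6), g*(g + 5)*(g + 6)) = g^2 + 6*g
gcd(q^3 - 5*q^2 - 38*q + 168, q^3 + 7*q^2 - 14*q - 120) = q^2 + 2*q - 24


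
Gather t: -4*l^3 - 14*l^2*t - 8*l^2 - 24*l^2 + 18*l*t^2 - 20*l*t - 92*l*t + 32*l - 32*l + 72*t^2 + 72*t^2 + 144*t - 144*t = -4*l^3 - 32*l^2 + t^2*(18*l + 144) + t*(-14*l^2 - 112*l)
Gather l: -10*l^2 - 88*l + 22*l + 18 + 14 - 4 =-10*l^2 - 66*l + 28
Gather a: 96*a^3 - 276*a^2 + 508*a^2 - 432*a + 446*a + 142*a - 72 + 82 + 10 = 96*a^3 + 232*a^2 + 156*a + 20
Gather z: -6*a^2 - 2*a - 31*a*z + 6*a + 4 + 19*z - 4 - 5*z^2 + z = -6*a^2 + 4*a - 5*z^2 + z*(20 - 31*a)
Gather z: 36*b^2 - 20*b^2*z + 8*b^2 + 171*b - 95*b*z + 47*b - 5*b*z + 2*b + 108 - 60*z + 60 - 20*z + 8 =44*b^2 + 220*b + z*(-20*b^2 - 100*b - 80) + 176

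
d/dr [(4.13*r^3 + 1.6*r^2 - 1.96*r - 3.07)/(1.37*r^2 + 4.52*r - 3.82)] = (5.6581*r^4 + 37.3352*r^3 - 37.4126*r^2 - 3.8122*r + 21.3636)/(1.8769*r^4 + 12.3848*r^3 + 9.96359999999999*r^2 - 34.5328*r + 14.5924)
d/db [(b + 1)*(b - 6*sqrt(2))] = 2*b - 6*sqrt(2) + 1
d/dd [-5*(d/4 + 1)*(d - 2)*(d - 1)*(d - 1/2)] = -5*d^3 - 15*d^2/8 + 105*d/4 - 65/4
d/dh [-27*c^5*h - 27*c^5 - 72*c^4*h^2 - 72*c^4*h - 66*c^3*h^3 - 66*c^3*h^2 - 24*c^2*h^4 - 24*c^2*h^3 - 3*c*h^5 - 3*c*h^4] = 3*c*(-9*c^4 - 48*c^3*h - 24*c^3 - 66*c^2*h^2 - 44*c^2*h - 32*c*h^3 - 24*c*h^2 - 5*h^4 - 4*h^3)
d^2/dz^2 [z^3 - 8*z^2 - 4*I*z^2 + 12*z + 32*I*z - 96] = 6*z - 16 - 8*I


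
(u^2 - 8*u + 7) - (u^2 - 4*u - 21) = 28 - 4*u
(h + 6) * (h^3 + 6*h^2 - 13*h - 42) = h^4 + 12*h^3 + 23*h^2 - 120*h - 252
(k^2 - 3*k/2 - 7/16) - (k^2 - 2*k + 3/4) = k/2 - 19/16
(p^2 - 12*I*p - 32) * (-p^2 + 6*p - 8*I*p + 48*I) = -p^4 + 6*p^3 + 4*I*p^3 - 64*p^2 - 24*I*p^2 + 384*p + 256*I*p - 1536*I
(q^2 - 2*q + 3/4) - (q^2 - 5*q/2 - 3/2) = q/2 + 9/4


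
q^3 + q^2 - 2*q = q*(q - 1)*(q + 2)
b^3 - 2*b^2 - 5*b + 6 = (b - 3)*(b - 1)*(b + 2)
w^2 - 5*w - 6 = (w - 6)*(w + 1)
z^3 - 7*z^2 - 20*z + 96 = (z - 8)*(z - 3)*(z + 4)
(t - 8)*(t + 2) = t^2 - 6*t - 16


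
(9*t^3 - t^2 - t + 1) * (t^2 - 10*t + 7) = 9*t^5 - 91*t^4 + 72*t^3 + 4*t^2 - 17*t + 7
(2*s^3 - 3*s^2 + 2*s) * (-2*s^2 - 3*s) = -4*s^5 + 5*s^3 - 6*s^2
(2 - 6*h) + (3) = 5 - 6*h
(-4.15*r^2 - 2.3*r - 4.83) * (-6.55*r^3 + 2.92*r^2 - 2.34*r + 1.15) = 27.1825*r^5 + 2.947*r^4 + 34.6315*r^3 - 13.4941*r^2 + 8.6572*r - 5.5545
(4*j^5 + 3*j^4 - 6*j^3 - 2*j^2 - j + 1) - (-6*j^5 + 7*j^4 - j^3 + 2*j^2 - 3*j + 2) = 10*j^5 - 4*j^4 - 5*j^3 - 4*j^2 + 2*j - 1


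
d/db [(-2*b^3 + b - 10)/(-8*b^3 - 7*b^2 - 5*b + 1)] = (14*b^4 + 36*b^3 - 239*b^2 - 140*b - 49)/(64*b^6 + 112*b^5 + 129*b^4 + 54*b^3 + 11*b^2 - 10*b + 1)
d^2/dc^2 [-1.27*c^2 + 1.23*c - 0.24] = -2.54000000000000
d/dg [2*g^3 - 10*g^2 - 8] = 2*g*(3*g - 10)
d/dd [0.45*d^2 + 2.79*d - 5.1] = 0.9*d + 2.79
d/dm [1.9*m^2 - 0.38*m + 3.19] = 3.8*m - 0.38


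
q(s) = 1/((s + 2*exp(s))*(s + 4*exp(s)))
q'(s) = (-4*exp(s) - 1)/((s + 2*exp(s))*(s + 4*exp(s))^2) + (-2*exp(s) - 1)/((s + 2*exp(s))^2*(s + 4*exp(s)))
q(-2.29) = 0.25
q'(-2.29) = 0.34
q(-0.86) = -87.82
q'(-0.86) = -11572.02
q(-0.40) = 0.47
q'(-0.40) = -1.91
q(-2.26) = 0.26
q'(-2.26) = 0.36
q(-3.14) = 0.11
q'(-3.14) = 0.08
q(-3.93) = 0.07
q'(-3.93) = 0.04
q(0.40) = 0.05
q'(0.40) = -0.11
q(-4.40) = 0.05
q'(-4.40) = 0.02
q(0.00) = 0.12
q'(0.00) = -0.34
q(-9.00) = 0.01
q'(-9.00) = 0.00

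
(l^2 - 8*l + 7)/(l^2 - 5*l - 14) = (l - 1)/(l + 2)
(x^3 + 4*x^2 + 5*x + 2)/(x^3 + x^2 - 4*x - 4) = (x + 1)/(x - 2)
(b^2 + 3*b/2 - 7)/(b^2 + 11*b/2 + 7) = (b - 2)/(b + 2)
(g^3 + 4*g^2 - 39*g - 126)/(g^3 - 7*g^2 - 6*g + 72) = (g + 7)/(g - 4)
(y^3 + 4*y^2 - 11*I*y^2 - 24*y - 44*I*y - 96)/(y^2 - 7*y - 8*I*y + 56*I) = (y^2 + y*(4 - 3*I) - 12*I)/(y - 7)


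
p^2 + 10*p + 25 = (p + 5)^2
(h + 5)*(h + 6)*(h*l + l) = h^3*l + 12*h^2*l + 41*h*l + 30*l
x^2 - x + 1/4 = (x - 1/2)^2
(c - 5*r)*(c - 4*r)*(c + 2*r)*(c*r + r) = c^4*r - 7*c^3*r^2 + c^3*r + 2*c^2*r^3 - 7*c^2*r^2 + 40*c*r^4 + 2*c*r^3 + 40*r^4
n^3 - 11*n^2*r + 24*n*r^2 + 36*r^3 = (n - 6*r)^2*(n + r)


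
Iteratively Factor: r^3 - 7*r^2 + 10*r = (r - 2)*(r^2 - 5*r) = r*(r - 2)*(r - 5)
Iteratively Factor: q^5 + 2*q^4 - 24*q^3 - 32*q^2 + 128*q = (q)*(q^4 + 2*q^3 - 24*q^2 - 32*q + 128) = q*(q + 4)*(q^3 - 2*q^2 - 16*q + 32) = q*(q + 4)^2*(q^2 - 6*q + 8) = q*(q - 2)*(q + 4)^2*(q - 4)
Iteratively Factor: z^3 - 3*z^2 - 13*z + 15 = (z + 3)*(z^2 - 6*z + 5) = (z - 5)*(z + 3)*(z - 1)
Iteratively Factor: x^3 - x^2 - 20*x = (x + 4)*(x^2 - 5*x) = x*(x + 4)*(x - 5)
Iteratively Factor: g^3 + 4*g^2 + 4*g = (g)*(g^2 + 4*g + 4) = g*(g + 2)*(g + 2)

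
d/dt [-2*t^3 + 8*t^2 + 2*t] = -6*t^2 + 16*t + 2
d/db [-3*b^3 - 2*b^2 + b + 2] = -9*b^2 - 4*b + 1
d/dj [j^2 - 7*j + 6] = 2*j - 7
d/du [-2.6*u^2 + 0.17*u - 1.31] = 0.17 - 5.2*u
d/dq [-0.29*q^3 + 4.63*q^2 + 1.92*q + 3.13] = -0.87*q^2 + 9.26*q + 1.92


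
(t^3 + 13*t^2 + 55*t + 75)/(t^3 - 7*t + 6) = (t^2 + 10*t + 25)/(t^2 - 3*t + 2)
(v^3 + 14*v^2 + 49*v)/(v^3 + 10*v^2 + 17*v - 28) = v*(v + 7)/(v^2 + 3*v - 4)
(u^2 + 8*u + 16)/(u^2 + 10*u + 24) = (u + 4)/(u + 6)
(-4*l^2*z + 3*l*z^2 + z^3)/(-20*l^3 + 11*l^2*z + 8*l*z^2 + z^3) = z/(5*l + z)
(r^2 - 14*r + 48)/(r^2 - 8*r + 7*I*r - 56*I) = (r - 6)/(r + 7*I)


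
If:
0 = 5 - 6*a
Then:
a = 5/6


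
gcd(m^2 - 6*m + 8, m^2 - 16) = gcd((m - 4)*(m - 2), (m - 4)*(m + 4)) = m - 4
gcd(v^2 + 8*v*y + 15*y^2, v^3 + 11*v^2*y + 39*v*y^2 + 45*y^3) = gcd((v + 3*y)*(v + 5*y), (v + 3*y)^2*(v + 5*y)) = v^2 + 8*v*y + 15*y^2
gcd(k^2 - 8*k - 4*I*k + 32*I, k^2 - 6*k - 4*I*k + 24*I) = k - 4*I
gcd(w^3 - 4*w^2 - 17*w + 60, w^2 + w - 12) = w^2 + w - 12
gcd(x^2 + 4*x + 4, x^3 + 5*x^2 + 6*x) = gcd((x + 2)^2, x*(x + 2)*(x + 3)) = x + 2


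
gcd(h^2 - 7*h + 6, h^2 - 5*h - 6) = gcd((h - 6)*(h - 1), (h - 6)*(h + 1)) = h - 6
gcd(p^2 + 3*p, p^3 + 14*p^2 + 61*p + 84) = p + 3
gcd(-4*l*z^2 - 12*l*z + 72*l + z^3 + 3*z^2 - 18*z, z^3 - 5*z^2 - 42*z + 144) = z^2 + 3*z - 18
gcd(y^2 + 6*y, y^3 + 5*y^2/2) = y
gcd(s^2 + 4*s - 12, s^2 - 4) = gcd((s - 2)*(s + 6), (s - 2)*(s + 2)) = s - 2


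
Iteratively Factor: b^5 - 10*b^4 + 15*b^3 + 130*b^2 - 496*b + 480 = (b - 5)*(b^4 - 5*b^3 - 10*b^2 + 80*b - 96) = (b - 5)*(b - 3)*(b^3 - 2*b^2 - 16*b + 32) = (b - 5)*(b - 3)*(b - 2)*(b^2 - 16) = (b - 5)*(b - 4)*(b - 3)*(b - 2)*(b + 4)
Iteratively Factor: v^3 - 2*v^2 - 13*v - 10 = (v + 2)*(v^2 - 4*v - 5) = (v + 1)*(v + 2)*(v - 5)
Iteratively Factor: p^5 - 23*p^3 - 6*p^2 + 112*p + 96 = (p + 2)*(p^4 - 2*p^3 - 19*p^2 + 32*p + 48) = (p + 2)*(p + 4)*(p^3 - 6*p^2 + 5*p + 12) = (p + 1)*(p + 2)*(p + 4)*(p^2 - 7*p + 12) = (p - 3)*(p + 1)*(p + 2)*(p + 4)*(p - 4)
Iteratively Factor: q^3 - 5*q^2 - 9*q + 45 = (q + 3)*(q^2 - 8*q + 15) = (q - 3)*(q + 3)*(q - 5)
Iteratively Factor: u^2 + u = (u + 1)*(u)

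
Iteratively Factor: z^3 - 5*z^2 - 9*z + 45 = (z - 5)*(z^2 - 9) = (z - 5)*(z + 3)*(z - 3)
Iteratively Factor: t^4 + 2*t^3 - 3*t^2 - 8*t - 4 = (t + 2)*(t^3 - 3*t - 2) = (t + 1)*(t + 2)*(t^2 - t - 2) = (t - 2)*(t + 1)*(t + 2)*(t + 1)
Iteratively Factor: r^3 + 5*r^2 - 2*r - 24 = (r - 2)*(r^2 + 7*r + 12) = (r - 2)*(r + 4)*(r + 3)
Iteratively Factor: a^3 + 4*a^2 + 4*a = (a)*(a^2 + 4*a + 4) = a*(a + 2)*(a + 2)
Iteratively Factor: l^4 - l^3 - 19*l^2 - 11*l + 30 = (l - 1)*(l^3 - 19*l - 30) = (l - 1)*(l + 3)*(l^2 - 3*l - 10) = (l - 1)*(l + 2)*(l + 3)*(l - 5)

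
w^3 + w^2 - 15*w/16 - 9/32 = (w - 3/4)*(w + 1/4)*(w + 3/2)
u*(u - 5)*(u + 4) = u^3 - u^2 - 20*u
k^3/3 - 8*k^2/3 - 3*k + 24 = (k/3 + 1)*(k - 8)*(k - 3)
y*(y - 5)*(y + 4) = y^3 - y^2 - 20*y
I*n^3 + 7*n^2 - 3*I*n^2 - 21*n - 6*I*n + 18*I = (n - 3)*(n - 6*I)*(I*n + 1)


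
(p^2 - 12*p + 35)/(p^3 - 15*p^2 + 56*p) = (p - 5)/(p*(p - 8))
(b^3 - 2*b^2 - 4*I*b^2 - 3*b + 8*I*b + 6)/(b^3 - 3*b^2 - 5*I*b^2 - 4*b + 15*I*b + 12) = (b^2 - b*(2 + 3*I) + 6*I)/(b^2 - b*(3 + 4*I) + 12*I)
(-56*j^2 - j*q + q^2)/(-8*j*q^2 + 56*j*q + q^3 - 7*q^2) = (7*j + q)/(q*(q - 7))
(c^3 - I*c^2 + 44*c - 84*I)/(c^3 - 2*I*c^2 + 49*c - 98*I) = (c - 6*I)/(c - 7*I)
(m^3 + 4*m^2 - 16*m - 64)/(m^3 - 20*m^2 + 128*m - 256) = (m^2 + 8*m + 16)/(m^2 - 16*m + 64)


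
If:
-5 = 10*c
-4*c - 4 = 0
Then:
No Solution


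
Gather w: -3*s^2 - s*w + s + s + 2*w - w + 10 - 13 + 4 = -3*s^2 + 2*s + w*(1 - s) + 1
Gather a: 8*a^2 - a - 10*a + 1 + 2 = 8*a^2 - 11*a + 3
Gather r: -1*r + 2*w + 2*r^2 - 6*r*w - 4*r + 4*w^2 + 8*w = 2*r^2 + r*(-6*w - 5) + 4*w^2 + 10*w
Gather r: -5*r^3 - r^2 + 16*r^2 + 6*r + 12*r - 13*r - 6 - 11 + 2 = -5*r^3 + 15*r^2 + 5*r - 15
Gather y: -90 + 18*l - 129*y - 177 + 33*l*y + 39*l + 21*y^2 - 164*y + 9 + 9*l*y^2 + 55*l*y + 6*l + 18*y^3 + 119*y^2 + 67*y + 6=63*l + 18*y^3 + y^2*(9*l + 140) + y*(88*l - 226) - 252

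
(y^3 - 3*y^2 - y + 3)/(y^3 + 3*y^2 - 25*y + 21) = (y + 1)/(y + 7)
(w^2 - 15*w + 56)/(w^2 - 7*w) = (w - 8)/w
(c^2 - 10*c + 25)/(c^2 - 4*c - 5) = (c - 5)/(c + 1)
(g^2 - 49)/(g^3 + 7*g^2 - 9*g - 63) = (g - 7)/(g^2 - 9)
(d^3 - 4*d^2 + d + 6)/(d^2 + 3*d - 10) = (d^2 - 2*d - 3)/(d + 5)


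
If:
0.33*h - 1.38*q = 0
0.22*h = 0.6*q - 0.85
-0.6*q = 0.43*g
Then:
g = 3.71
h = -11.11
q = -2.66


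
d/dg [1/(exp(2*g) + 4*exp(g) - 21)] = 2*(-exp(g) - 2)*exp(g)/(exp(2*g) + 4*exp(g) - 21)^2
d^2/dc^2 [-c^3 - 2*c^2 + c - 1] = -6*c - 4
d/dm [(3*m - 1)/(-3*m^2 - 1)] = 3*(3*m^2 - 2*m - 1)/(9*m^4 + 6*m^2 + 1)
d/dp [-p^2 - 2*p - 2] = -2*p - 2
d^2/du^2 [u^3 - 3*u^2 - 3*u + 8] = 6*u - 6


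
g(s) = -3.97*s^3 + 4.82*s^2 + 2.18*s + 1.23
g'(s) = -11.91*s^2 + 9.64*s + 2.18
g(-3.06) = 153.44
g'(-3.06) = -138.84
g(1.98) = -6.37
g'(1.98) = -25.42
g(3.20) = -72.53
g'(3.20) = -88.93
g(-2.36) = 75.11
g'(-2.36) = -86.90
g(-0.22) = 1.03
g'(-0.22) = -0.52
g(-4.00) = 323.71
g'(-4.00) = -226.94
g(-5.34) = 731.56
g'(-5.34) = -388.92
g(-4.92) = 579.99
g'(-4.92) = -333.55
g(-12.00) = 7529.31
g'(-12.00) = -1828.54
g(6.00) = -669.69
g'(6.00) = -368.74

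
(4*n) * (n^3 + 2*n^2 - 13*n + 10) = 4*n^4 + 8*n^3 - 52*n^2 + 40*n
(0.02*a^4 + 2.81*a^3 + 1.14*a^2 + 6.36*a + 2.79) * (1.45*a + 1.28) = 0.029*a^5 + 4.1001*a^4 + 5.2498*a^3 + 10.6812*a^2 + 12.1863*a + 3.5712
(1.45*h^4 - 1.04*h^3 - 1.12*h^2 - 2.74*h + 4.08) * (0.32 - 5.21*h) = -7.5545*h^5 + 5.8824*h^4 + 5.5024*h^3 + 13.917*h^2 - 22.1336*h + 1.3056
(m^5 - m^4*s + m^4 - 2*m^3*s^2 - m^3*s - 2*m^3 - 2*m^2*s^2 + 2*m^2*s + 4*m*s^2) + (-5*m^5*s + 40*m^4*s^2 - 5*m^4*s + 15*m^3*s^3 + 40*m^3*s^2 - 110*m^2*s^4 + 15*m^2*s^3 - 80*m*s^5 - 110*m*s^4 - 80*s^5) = -5*m^5*s + m^5 + 40*m^4*s^2 - 6*m^4*s + m^4 + 15*m^3*s^3 + 38*m^3*s^2 - m^3*s - 2*m^3 - 110*m^2*s^4 + 15*m^2*s^3 - 2*m^2*s^2 + 2*m^2*s - 80*m*s^5 - 110*m*s^4 + 4*m*s^2 - 80*s^5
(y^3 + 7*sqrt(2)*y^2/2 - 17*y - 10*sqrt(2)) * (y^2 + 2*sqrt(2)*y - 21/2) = y^5 + 11*sqrt(2)*y^4/2 - 27*y^3/2 - 323*sqrt(2)*y^2/4 + 277*y/2 + 105*sqrt(2)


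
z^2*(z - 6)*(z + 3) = z^4 - 3*z^3 - 18*z^2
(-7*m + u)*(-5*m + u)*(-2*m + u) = -70*m^3 + 59*m^2*u - 14*m*u^2 + u^3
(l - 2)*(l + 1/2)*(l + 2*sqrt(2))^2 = l^4 - 3*l^3/2 + 4*sqrt(2)*l^3 - 6*sqrt(2)*l^2 + 7*l^2 - 12*l - 4*sqrt(2)*l - 8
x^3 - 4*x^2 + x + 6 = (x - 3)*(x - 2)*(x + 1)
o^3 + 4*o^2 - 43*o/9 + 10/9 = (o - 2/3)*(o - 1/3)*(o + 5)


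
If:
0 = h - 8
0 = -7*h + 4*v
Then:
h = 8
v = 14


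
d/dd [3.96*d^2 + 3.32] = 7.92*d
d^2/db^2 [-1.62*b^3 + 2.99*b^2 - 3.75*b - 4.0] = 5.98 - 9.72*b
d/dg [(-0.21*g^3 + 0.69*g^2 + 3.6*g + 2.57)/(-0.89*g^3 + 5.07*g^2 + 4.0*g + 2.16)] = (-0.4506*g^4 + 4.728*g^3 - 9.9909*g^2 - 23.079*g - 2.504)/(0.7921*g^6 - 9.0246*g^5 + 18.5849*g^4 + 36.7152*g^3 + 37.9024*g^2 + 17.28*g + 4.6656)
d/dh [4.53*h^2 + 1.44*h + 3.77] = 9.06*h + 1.44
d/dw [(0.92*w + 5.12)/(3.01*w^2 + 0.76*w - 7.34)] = (2.7692*w^2 + 0.6992*w - (0.92*w + 5.12)*(6.02*w + 0.76) - 6.7528)/(3.01*w^2 + 0.76*w - 7.34)^2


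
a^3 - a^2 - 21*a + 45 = (a - 3)^2*(a + 5)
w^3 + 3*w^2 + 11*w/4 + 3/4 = (w + 1/2)*(w + 1)*(w + 3/2)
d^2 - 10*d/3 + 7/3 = (d - 7/3)*(d - 1)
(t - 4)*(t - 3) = t^2 - 7*t + 12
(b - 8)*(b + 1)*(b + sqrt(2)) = b^3 - 7*b^2 + sqrt(2)*b^2 - 7*sqrt(2)*b - 8*b - 8*sqrt(2)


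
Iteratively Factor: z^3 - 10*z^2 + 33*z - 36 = (z - 3)*(z^2 - 7*z + 12) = (z - 4)*(z - 3)*(z - 3)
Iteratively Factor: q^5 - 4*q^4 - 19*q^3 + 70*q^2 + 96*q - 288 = (q + 3)*(q^4 - 7*q^3 + 2*q^2 + 64*q - 96) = (q - 4)*(q + 3)*(q^3 - 3*q^2 - 10*q + 24) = (q - 4)^2*(q + 3)*(q^2 + q - 6) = (q - 4)^2*(q - 2)*(q + 3)*(q + 3)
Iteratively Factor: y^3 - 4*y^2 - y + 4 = (y - 4)*(y^2 - 1) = (y - 4)*(y + 1)*(y - 1)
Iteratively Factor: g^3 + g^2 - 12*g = (g)*(g^2 + g - 12) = g*(g - 3)*(g + 4)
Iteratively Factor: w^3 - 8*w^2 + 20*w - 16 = (w - 2)*(w^2 - 6*w + 8) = (w - 4)*(w - 2)*(w - 2)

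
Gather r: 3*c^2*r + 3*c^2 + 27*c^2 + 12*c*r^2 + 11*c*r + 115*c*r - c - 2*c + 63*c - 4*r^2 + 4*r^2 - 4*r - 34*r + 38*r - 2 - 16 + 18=30*c^2 + 12*c*r^2 + 60*c + r*(3*c^2 + 126*c)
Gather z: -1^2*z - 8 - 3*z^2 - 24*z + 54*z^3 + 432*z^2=54*z^3 + 429*z^2 - 25*z - 8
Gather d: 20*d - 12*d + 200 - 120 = 8*d + 80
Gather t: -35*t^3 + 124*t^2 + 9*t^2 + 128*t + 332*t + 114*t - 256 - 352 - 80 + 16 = -35*t^3 + 133*t^2 + 574*t - 672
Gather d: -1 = -1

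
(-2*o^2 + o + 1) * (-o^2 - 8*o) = 2*o^4 + 15*o^3 - 9*o^2 - 8*o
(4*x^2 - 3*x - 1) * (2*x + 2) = 8*x^3 + 2*x^2 - 8*x - 2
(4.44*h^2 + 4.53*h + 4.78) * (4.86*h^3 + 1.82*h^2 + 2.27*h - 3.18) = 21.5784*h^5 + 30.0966*h^4 + 41.5542*h^3 + 4.8635*h^2 - 3.5548*h - 15.2004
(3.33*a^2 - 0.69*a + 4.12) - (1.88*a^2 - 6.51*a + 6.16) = 1.45*a^2 + 5.82*a - 2.04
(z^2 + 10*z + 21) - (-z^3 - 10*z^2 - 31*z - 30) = z^3 + 11*z^2 + 41*z + 51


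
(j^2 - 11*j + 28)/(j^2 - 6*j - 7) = (j - 4)/(j + 1)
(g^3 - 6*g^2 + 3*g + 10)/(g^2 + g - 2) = (g^3 - 6*g^2 + 3*g + 10)/(g^2 + g - 2)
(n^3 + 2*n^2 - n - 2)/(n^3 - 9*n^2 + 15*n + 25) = (n^2 + n - 2)/(n^2 - 10*n + 25)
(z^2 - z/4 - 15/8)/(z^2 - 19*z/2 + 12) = (z + 5/4)/(z - 8)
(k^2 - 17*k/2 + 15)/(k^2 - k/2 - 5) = (k - 6)/(k + 2)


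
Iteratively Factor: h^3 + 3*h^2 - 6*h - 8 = (h + 1)*(h^2 + 2*h - 8) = (h - 2)*(h + 1)*(h + 4)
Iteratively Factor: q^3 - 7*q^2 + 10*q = (q - 5)*(q^2 - 2*q) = q*(q - 5)*(q - 2)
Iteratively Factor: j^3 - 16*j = (j - 4)*(j^2 + 4*j) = (j - 4)*(j + 4)*(j)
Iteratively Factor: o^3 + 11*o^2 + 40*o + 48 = (o + 4)*(o^2 + 7*o + 12) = (o + 4)^2*(o + 3)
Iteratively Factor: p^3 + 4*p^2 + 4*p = (p + 2)*(p^2 + 2*p) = (p + 2)^2*(p)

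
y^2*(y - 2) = y^3 - 2*y^2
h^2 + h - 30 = (h - 5)*(h + 6)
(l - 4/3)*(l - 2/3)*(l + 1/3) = l^3 - 5*l^2/3 + 2*l/9 + 8/27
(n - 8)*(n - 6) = n^2 - 14*n + 48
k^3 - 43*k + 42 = (k - 6)*(k - 1)*(k + 7)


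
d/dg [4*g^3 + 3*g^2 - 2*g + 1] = 12*g^2 + 6*g - 2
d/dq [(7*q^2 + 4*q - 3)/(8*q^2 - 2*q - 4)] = (-23*q^2 - 4*q - 11)/(2*(16*q^4 - 8*q^3 - 15*q^2 + 4*q + 4))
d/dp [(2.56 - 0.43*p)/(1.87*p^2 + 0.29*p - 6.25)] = (0.8041*p^2 - 9.5744*p + 1.9451)/(3.4969*p^4 + 1.0846*p^3 - 23.2909*p^2 - 3.625*p + 39.0625)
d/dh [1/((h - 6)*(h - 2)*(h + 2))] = (-(h - 6)*(h - 2) - (h - 6)*(h + 2) - (h - 2)*(h + 2))/((h - 6)^2*(h - 2)^2*(h + 2)^2)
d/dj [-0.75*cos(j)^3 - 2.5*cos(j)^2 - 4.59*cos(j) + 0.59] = (2.25*cos(j)^2 + 5.0*cos(j) + 4.59)*sin(j)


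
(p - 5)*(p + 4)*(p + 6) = p^3 + 5*p^2 - 26*p - 120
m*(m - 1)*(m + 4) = m^3 + 3*m^2 - 4*m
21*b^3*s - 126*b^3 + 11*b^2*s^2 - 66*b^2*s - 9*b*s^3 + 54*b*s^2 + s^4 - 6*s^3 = (-7*b + s)*(-3*b + s)*(b + s)*(s - 6)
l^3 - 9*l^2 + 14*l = l*(l - 7)*(l - 2)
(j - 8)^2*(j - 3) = j^3 - 19*j^2 + 112*j - 192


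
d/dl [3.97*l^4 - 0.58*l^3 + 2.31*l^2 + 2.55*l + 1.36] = 15.88*l^3 - 1.74*l^2 + 4.62*l + 2.55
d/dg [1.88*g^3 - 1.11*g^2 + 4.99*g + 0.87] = 5.64*g^2 - 2.22*g + 4.99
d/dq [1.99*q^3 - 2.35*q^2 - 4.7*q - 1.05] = 5.97*q^2 - 4.7*q - 4.7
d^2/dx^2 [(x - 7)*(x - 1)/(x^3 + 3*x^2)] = 2*(x^4 - 24*x^3 - 30*x^2 + 96*x + 189)/(x^4*(x^3 + 9*x^2 + 27*x + 27))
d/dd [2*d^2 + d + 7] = 4*d + 1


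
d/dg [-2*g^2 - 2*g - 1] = -4*g - 2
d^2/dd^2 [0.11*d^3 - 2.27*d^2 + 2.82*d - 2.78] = 0.66*d - 4.54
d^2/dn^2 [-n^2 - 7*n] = -2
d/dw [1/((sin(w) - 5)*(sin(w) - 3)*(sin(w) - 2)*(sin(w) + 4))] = 2*(-2*sin(w)^3 + 9*sin(w)^2 + 9*sin(w) - 47)*cos(w)/((sin(w) - 5)^2*(sin(w) - 3)^2*(sin(w) - 2)^2*(sin(w) + 4)^2)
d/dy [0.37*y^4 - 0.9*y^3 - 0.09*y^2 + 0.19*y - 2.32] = 1.48*y^3 - 2.7*y^2 - 0.18*y + 0.19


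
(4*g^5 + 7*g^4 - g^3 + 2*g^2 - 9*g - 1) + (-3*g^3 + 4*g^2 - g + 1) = 4*g^5 + 7*g^4 - 4*g^3 + 6*g^2 - 10*g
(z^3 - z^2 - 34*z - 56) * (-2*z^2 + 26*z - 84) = -2*z^5 + 28*z^4 - 42*z^3 - 688*z^2 + 1400*z + 4704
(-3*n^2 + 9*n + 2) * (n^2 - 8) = -3*n^4 + 9*n^3 + 26*n^2 - 72*n - 16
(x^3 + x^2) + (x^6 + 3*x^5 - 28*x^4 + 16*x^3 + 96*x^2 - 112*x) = x^6 + 3*x^5 - 28*x^4 + 17*x^3 + 97*x^2 - 112*x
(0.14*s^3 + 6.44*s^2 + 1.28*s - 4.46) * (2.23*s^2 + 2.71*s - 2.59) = 0.3122*s^5 + 14.7406*s^4 + 19.9442*s^3 - 23.1566*s^2 - 15.4018*s + 11.5514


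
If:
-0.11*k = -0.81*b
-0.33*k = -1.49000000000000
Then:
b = 0.61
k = 4.52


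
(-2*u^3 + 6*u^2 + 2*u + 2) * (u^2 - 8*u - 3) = -2*u^5 + 22*u^4 - 40*u^3 - 32*u^2 - 22*u - 6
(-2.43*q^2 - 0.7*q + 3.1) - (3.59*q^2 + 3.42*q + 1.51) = -6.02*q^2 - 4.12*q + 1.59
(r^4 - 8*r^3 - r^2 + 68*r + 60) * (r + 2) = r^5 - 6*r^4 - 17*r^3 + 66*r^2 + 196*r + 120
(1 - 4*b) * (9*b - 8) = -36*b^2 + 41*b - 8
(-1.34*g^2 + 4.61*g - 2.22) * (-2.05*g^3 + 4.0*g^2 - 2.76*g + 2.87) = 2.747*g^5 - 14.8105*g^4 + 26.6894*g^3 - 25.4494*g^2 + 19.3579*g - 6.3714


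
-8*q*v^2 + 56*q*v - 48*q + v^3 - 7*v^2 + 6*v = (-8*q + v)*(v - 6)*(v - 1)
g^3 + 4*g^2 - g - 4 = (g - 1)*(g + 1)*(g + 4)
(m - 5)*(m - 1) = m^2 - 6*m + 5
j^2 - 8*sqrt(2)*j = j*(j - 8*sqrt(2))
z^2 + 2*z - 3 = (z - 1)*(z + 3)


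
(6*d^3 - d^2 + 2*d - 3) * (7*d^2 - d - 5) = 42*d^5 - 13*d^4 - 15*d^3 - 18*d^2 - 7*d + 15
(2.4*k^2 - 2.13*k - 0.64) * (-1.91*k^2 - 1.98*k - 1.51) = -4.584*k^4 - 0.6837*k^3 + 1.8158*k^2 + 4.4835*k + 0.9664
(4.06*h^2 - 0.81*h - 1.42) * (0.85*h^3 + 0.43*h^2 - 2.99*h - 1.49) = 3.451*h^5 + 1.0573*h^4 - 13.6947*h^3 - 4.2381*h^2 + 5.4527*h + 2.1158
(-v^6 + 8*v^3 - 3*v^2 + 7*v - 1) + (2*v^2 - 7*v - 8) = -v^6 + 8*v^3 - v^2 - 9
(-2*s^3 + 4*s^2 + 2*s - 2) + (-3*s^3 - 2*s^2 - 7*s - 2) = -5*s^3 + 2*s^2 - 5*s - 4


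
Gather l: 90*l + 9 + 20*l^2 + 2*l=20*l^2 + 92*l + 9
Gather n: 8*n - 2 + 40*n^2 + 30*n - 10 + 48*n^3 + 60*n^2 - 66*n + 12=48*n^3 + 100*n^2 - 28*n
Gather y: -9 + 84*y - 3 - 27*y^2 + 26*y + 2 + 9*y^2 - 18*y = -18*y^2 + 92*y - 10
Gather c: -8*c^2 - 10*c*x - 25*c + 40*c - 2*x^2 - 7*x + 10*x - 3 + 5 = -8*c^2 + c*(15 - 10*x) - 2*x^2 + 3*x + 2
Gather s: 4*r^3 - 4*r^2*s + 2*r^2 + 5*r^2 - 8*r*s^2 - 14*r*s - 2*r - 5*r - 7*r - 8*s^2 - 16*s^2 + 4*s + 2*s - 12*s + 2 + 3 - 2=4*r^3 + 7*r^2 - 14*r + s^2*(-8*r - 24) + s*(-4*r^2 - 14*r - 6) + 3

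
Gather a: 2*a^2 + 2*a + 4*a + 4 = 2*a^2 + 6*a + 4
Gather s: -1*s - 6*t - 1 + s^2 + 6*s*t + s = s^2 + 6*s*t - 6*t - 1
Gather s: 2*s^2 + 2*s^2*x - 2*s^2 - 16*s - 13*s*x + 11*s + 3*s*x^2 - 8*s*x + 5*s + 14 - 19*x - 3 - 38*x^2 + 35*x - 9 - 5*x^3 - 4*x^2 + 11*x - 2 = 2*s^2*x + s*(3*x^2 - 21*x) - 5*x^3 - 42*x^2 + 27*x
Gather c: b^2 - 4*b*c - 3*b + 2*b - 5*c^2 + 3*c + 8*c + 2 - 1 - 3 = b^2 - b - 5*c^2 + c*(11 - 4*b) - 2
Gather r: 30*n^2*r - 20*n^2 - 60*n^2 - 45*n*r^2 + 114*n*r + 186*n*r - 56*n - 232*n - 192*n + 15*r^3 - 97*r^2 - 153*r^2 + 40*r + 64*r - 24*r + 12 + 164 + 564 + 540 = -80*n^2 - 480*n + 15*r^3 + r^2*(-45*n - 250) + r*(30*n^2 + 300*n + 80) + 1280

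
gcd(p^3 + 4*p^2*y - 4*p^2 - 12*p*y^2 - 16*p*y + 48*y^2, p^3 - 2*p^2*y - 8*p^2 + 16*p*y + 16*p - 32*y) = -p^2 + 2*p*y + 4*p - 8*y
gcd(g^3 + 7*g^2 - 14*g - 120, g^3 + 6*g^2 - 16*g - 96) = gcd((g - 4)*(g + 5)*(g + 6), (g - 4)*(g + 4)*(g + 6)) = g^2 + 2*g - 24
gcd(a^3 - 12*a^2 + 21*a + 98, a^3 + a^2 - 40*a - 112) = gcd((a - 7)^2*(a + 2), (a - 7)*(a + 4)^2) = a - 7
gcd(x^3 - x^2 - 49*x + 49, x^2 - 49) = x^2 - 49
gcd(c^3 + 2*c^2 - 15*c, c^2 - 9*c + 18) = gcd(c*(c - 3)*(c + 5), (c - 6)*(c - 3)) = c - 3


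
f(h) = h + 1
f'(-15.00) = 1.00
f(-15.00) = -14.00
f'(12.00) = 1.00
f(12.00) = 13.00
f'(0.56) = 1.00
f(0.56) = 1.56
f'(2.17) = 1.00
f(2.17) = 3.17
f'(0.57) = 1.00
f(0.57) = 1.57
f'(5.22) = 1.00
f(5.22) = 6.22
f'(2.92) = 1.00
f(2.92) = 3.92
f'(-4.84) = 1.00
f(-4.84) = -3.84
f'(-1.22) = 1.00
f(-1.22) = -0.22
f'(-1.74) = 1.00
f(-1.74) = -0.74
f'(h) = 1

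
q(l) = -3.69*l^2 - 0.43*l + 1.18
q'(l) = -7.38*l - 0.43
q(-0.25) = 1.06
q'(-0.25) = 1.42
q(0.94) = -2.48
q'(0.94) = -7.37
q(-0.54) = 0.34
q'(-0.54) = 3.56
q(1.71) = -10.35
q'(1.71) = -13.05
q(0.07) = 1.13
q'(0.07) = -0.95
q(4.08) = -62.00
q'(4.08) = -30.54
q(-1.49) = -6.37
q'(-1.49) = 10.57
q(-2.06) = -13.59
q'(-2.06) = 14.77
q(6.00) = -134.24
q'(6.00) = -44.71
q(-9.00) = -293.84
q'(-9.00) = 65.99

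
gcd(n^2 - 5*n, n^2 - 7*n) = n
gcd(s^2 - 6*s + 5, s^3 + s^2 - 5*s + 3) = s - 1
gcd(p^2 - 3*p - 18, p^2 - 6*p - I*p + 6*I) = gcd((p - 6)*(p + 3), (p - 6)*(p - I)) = p - 6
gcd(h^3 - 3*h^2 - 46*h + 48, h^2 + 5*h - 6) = h^2 + 5*h - 6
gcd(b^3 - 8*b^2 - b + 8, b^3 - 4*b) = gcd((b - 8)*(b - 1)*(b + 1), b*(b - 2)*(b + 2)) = 1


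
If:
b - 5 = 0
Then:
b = 5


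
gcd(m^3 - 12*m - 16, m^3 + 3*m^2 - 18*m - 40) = m^2 - 2*m - 8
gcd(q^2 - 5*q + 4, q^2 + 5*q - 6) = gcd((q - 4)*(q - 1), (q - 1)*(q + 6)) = q - 1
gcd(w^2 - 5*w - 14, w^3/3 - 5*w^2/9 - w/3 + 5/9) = 1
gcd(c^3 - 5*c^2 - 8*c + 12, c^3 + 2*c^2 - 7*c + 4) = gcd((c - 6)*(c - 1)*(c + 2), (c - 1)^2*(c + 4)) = c - 1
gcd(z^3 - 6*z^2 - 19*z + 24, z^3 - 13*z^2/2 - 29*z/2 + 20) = z^2 - 9*z + 8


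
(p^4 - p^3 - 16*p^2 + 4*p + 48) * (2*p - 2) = 2*p^5 - 4*p^4 - 30*p^3 + 40*p^2 + 88*p - 96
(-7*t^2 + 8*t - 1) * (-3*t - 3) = 21*t^3 - 3*t^2 - 21*t + 3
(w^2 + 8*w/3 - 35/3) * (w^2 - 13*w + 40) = w^4 - 31*w^3/3 - 19*w^2/3 + 775*w/3 - 1400/3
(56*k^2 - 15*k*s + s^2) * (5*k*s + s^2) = 280*k^3*s - 19*k^2*s^2 - 10*k*s^3 + s^4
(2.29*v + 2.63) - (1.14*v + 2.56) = 1.15*v + 0.0699999999999998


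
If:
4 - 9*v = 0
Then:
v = 4/9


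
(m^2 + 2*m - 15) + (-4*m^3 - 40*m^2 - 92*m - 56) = -4*m^3 - 39*m^2 - 90*m - 71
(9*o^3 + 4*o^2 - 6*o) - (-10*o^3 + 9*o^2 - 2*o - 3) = 19*o^3 - 5*o^2 - 4*o + 3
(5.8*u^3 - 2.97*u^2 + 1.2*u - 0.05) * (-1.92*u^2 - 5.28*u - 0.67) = -11.136*u^5 - 24.9216*u^4 + 9.4916*u^3 - 4.2501*u^2 - 0.54*u + 0.0335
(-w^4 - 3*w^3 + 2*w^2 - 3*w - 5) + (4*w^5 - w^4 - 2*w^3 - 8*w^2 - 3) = 4*w^5 - 2*w^4 - 5*w^3 - 6*w^2 - 3*w - 8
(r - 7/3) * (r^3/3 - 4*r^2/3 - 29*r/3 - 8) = r^4/3 - 19*r^3/9 - 59*r^2/9 + 131*r/9 + 56/3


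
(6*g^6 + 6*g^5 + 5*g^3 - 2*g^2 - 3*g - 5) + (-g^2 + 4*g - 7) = 6*g^6 + 6*g^5 + 5*g^3 - 3*g^2 + g - 12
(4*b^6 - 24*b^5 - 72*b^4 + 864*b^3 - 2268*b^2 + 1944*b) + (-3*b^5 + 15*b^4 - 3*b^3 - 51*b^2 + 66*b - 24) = 4*b^6 - 27*b^5 - 57*b^4 + 861*b^3 - 2319*b^2 + 2010*b - 24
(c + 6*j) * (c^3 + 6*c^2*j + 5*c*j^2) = c^4 + 12*c^3*j + 41*c^2*j^2 + 30*c*j^3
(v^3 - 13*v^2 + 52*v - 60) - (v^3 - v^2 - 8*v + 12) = -12*v^2 + 60*v - 72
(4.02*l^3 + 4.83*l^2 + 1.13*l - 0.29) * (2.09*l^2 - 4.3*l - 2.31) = 8.4018*l^5 - 7.1913*l^4 - 27.6935*l^3 - 16.6224*l^2 - 1.3633*l + 0.6699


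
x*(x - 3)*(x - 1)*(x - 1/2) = x^4 - 9*x^3/2 + 5*x^2 - 3*x/2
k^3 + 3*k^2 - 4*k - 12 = (k - 2)*(k + 2)*(k + 3)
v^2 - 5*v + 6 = (v - 3)*(v - 2)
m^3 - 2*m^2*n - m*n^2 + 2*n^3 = (m - 2*n)*(m - n)*(m + n)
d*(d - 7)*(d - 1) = d^3 - 8*d^2 + 7*d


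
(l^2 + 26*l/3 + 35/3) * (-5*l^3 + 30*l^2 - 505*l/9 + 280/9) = -5*l^5 - 40*l^4/3 + 1310*l^3/9 - 2840*l^2/27 - 385*l + 9800/27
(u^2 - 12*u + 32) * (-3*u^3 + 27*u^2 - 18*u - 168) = -3*u^5 + 63*u^4 - 438*u^3 + 912*u^2 + 1440*u - 5376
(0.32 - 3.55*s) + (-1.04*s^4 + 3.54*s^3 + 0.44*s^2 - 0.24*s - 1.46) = -1.04*s^4 + 3.54*s^3 + 0.44*s^2 - 3.79*s - 1.14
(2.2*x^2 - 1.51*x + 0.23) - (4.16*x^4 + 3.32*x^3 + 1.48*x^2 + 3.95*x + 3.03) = -4.16*x^4 - 3.32*x^3 + 0.72*x^2 - 5.46*x - 2.8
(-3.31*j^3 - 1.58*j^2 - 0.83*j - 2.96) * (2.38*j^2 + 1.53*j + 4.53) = -7.8778*j^5 - 8.8247*j^4 - 19.3871*j^3 - 15.4721*j^2 - 8.2887*j - 13.4088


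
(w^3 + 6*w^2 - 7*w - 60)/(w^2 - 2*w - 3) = (w^2 + 9*w + 20)/(w + 1)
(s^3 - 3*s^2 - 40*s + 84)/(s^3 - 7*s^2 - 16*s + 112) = (s^2 + 4*s - 12)/(s^2 - 16)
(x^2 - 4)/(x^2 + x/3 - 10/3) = 3*(x - 2)/(3*x - 5)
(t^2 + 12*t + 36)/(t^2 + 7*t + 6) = (t + 6)/(t + 1)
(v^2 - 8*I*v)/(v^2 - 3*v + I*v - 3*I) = v*(v - 8*I)/(v^2 + v*(-3 + I) - 3*I)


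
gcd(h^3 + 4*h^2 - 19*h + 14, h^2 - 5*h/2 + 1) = h - 2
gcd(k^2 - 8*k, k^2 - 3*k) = k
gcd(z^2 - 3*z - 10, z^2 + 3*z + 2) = z + 2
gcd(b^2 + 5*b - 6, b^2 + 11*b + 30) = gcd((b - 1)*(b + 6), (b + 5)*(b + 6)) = b + 6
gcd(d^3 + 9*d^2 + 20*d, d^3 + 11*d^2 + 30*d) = d^2 + 5*d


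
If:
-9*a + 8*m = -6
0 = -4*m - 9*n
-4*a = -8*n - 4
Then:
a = 5/6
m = 3/16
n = -1/12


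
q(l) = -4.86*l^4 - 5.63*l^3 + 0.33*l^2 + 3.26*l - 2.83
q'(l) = -19.44*l^3 - 16.89*l^2 + 0.66*l + 3.26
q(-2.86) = -202.91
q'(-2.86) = 317.99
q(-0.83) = -4.40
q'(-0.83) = 2.19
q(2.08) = -136.25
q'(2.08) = -243.38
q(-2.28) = -73.15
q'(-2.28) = 144.36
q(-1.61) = -16.38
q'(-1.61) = 39.55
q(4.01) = -1604.13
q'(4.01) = -1519.20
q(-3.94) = -837.38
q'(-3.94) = 927.47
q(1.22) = -19.35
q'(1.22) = -56.37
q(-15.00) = -227013.73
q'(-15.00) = 61803.11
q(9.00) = -35937.49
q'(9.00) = -15530.65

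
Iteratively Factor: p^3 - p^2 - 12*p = (p + 3)*(p^2 - 4*p) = p*(p + 3)*(p - 4)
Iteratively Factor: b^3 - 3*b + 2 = (b - 1)*(b^2 + b - 2) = (b - 1)*(b + 2)*(b - 1)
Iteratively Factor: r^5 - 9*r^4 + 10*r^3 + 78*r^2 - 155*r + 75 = (r - 5)*(r^4 - 4*r^3 - 10*r^2 + 28*r - 15) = (r - 5)^2*(r^3 + r^2 - 5*r + 3) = (r - 5)^2*(r - 1)*(r^2 + 2*r - 3) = (r - 5)^2*(r - 1)*(r + 3)*(r - 1)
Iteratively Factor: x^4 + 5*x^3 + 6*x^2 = (x + 2)*(x^3 + 3*x^2) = x*(x + 2)*(x^2 + 3*x) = x*(x + 2)*(x + 3)*(x)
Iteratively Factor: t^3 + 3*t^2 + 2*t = (t)*(t^2 + 3*t + 2) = t*(t + 1)*(t + 2)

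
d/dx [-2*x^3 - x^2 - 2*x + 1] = -6*x^2 - 2*x - 2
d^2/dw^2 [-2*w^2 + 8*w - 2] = -4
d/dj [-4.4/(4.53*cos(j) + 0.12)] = -19.932*sin(j)/(4.53*cos(j) + 0.12)^2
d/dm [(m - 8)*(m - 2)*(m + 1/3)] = 3*m^2 - 58*m/3 + 38/3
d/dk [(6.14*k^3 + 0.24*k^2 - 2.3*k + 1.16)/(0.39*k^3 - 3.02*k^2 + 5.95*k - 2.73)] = (8.88178419700125e-16*k^5 - 18.6364*k^4 + 74.86*k^3 - 57.1618*k^2 + 5.696*k - 0.623)/(0.1521*k^6 - 2.3556*k^5 + 13.7614*k^4 - 38.0674*k^3 + 51.8917*k^2 - 32.487*k + 7.4529)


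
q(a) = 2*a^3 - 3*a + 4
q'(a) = 6*a^2 - 3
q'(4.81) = 135.82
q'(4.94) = 143.42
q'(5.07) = 151.23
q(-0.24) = 4.69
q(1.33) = 4.72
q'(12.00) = 861.00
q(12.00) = 3424.00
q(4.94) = 230.29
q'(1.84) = 17.31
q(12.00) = 3424.00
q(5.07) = 249.44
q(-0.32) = 4.89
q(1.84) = 10.94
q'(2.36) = 30.42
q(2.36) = 23.21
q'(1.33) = 7.61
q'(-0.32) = -2.39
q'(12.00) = 861.00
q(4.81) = 212.14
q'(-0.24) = -2.65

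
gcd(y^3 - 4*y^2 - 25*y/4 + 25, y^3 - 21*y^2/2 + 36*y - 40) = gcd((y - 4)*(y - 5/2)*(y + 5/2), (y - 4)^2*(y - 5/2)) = y^2 - 13*y/2 + 10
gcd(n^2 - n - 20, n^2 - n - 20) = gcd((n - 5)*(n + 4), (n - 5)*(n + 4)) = n^2 - n - 20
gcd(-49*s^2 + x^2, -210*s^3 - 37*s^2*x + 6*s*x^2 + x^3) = 7*s + x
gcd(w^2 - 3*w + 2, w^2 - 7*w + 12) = 1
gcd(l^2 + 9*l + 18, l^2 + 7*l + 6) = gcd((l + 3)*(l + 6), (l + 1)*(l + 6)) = l + 6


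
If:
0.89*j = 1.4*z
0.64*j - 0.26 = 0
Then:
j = 0.41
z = 0.26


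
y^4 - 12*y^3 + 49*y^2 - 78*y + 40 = (y - 5)*(y - 4)*(y - 2)*(y - 1)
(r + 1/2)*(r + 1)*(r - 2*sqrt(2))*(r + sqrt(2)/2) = r^4 - 3*sqrt(2)*r^3/2 + 3*r^3/2 - 9*sqrt(2)*r^2/4 - 3*r^2/2 - 3*r - 3*sqrt(2)*r/4 - 1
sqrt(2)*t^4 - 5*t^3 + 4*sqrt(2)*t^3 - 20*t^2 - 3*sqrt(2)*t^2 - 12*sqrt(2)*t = t*(t + 4)*(t - 3*sqrt(2))*(sqrt(2)*t + 1)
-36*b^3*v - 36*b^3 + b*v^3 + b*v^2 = (-6*b + v)*(6*b + v)*(b*v + b)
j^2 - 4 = (j - 2)*(j + 2)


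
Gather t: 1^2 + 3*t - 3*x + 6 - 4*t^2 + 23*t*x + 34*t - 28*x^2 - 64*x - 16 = -4*t^2 + t*(23*x + 37) - 28*x^2 - 67*x - 9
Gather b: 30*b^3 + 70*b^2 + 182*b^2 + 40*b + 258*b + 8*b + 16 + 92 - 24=30*b^3 + 252*b^2 + 306*b + 84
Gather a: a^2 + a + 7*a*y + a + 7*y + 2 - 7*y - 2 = a^2 + a*(7*y + 2)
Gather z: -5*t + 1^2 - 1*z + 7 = -5*t - z + 8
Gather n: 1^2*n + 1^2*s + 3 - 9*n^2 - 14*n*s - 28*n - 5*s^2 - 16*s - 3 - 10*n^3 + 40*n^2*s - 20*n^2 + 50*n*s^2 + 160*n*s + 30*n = -10*n^3 + n^2*(40*s - 29) + n*(50*s^2 + 146*s + 3) - 5*s^2 - 15*s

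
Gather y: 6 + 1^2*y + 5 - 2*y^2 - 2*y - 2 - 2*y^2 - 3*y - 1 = -4*y^2 - 4*y + 8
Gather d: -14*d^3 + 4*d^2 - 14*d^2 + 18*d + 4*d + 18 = -14*d^3 - 10*d^2 + 22*d + 18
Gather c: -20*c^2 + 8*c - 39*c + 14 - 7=-20*c^2 - 31*c + 7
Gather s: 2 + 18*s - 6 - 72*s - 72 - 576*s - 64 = -630*s - 140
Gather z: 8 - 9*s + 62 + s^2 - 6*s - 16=s^2 - 15*s + 54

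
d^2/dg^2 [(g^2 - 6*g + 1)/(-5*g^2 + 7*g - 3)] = 2*(115*g^3 - 30*g^2 - 165*g + 83)/(125*g^6 - 525*g^5 + 960*g^4 - 973*g^3 + 576*g^2 - 189*g + 27)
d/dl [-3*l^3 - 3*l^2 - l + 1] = -9*l^2 - 6*l - 1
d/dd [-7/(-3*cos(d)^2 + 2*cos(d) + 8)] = 14*(3*cos(d) - 1)*sin(d)/(-3*cos(d)^2 + 2*cos(d) + 8)^2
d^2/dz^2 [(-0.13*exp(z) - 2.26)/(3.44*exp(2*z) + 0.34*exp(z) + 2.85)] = (-1.538368*exp(4*z) - 106.823696*exp(3*z) - 0.282767999999997*exp(2*z) + 88.492874*exp(z) + 1.134015)*exp(z)/(40.707584*exp(6*z) + 12.070272*exp(5*z) + 102.370272*exp(4*z) + 20.039464*exp(3*z) + 84.81258*exp(2*z) + 8.28495*exp(z) + 23.149125)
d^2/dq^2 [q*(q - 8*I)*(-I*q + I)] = -6*I*q - 16 + 2*I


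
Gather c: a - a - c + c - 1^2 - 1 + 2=0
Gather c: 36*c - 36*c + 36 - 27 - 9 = 0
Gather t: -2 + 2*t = 2*t - 2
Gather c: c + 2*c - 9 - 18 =3*c - 27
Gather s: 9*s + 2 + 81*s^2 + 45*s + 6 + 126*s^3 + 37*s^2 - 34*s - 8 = 126*s^3 + 118*s^2 + 20*s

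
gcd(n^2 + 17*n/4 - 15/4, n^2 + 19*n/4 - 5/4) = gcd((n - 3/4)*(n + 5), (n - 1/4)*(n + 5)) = n + 5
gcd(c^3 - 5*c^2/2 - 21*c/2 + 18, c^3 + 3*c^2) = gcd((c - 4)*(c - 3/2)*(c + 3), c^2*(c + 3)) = c + 3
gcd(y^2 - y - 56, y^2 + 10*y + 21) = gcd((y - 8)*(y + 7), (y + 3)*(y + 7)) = y + 7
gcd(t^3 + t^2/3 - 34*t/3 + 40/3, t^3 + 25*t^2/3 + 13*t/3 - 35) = t - 5/3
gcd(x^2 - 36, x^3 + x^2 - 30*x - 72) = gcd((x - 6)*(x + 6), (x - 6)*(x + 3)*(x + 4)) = x - 6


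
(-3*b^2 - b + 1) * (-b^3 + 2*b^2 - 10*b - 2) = 3*b^5 - 5*b^4 + 27*b^3 + 18*b^2 - 8*b - 2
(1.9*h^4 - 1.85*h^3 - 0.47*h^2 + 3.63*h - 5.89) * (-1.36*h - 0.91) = -2.584*h^5 + 0.787000000000001*h^4 + 2.3227*h^3 - 4.5091*h^2 + 4.7071*h + 5.3599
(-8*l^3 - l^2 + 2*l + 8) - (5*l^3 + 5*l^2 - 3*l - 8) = -13*l^3 - 6*l^2 + 5*l + 16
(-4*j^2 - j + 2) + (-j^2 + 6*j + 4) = -5*j^2 + 5*j + 6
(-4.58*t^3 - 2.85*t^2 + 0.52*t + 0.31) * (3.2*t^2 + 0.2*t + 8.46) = -14.656*t^5 - 10.036*t^4 - 37.6528*t^3 - 23.015*t^2 + 4.4612*t + 2.6226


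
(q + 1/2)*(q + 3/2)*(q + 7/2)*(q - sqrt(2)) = q^4 - sqrt(2)*q^3 + 11*q^3/2 - 11*sqrt(2)*q^2/2 + 31*q^2/4 - 31*sqrt(2)*q/4 + 21*q/8 - 21*sqrt(2)/8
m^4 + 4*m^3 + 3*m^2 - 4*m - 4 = (m - 1)*(m + 1)*(m + 2)^2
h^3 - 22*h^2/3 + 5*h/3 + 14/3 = (h - 7)*(h - 1)*(h + 2/3)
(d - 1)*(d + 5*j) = d^2 + 5*d*j - d - 5*j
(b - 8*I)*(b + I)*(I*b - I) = I*b^3 + 7*b^2 - I*b^2 - 7*b + 8*I*b - 8*I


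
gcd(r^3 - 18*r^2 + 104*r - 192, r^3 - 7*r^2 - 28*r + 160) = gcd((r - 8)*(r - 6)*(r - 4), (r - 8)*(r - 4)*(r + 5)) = r^2 - 12*r + 32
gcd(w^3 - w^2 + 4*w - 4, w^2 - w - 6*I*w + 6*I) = w - 1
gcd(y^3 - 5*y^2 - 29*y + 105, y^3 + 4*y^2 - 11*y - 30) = y^2 + 2*y - 15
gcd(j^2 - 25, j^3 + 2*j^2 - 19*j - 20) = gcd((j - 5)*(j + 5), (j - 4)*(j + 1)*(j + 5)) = j + 5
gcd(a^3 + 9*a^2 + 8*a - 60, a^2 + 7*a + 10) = a + 5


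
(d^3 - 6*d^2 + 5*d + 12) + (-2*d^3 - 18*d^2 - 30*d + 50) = -d^3 - 24*d^2 - 25*d + 62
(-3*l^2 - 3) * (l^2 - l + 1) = -3*l^4 + 3*l^3 - 6*l^2 + 3*l - 3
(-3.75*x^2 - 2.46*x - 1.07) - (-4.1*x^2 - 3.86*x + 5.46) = 0.35*x^2 + 1.4*x - 6.53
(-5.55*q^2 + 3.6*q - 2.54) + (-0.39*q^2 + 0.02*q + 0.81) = -5.94*q^2 + 3.62*q - 1.73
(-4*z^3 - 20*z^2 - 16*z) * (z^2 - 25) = -4*z^5 - 20*z^4 + 84*z^3 + 500*z^2 + 400*z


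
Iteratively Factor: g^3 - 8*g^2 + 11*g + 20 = (g + 1)*(g^2 - 9*g + 20) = (g - 5)*(g + 1)*(g - 4)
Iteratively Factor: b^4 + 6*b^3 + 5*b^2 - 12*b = (b + 4)*(b^3 + 2*b^2 - 3*b) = (b + 3)*(b + 4)*(b^2 - b) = (b - 1)*(b + 3)*(b + 4)*(b)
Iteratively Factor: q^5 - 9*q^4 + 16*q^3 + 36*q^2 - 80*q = (q - 5)*(q^4 - 4*q^3 - 4*q^2 + 16*q) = (q - 5)*(q - 4)*(q^3 - 4*q) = (q - 5)*(q - 4)*(q + 2)*(q^2 - 2*q) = (q - 5)*(q - 4)*(q - 2)*(q + 2)*(q)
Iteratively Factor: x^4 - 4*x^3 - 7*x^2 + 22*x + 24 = (x - 4)*(x^3 - 7*x - 6) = (x - 4)*(x + 1)*(x^2 - x - 6) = (x - 4)*(x + 1)*(x + 2)*(x - 3)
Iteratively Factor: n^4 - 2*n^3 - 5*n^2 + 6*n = (n - 3)*(n^3 + n^2 - 2*n) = (n - 3)*(n - 1)*(n^2 + 2*n) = n*(n - 3)*(n - 1)*(n + 2)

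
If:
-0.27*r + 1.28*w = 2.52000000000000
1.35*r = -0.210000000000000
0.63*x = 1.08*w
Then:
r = -0.16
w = 1.94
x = 3.32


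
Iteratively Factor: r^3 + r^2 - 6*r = (r + 3)*(r^2 - 2*r) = (r - 2)*(r + 3)*(r)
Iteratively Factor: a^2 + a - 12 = (a + 4)*(a - 3)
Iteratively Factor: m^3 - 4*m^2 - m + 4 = (m - 1)*(m^2 - 3*m - 4) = (m - 4)*(m - 1)*(m + 1)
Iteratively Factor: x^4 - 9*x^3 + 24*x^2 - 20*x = (x)*(x^3 - 9*x^2 + 24*x - 20) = x*(x - 2)*(x^2 - 7*x + 10) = x*(x - 2)^2*(x - 5)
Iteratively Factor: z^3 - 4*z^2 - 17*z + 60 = (z - 5)*(z^2 + z - 12) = (z - 5)*(z + 4)*(z - 3)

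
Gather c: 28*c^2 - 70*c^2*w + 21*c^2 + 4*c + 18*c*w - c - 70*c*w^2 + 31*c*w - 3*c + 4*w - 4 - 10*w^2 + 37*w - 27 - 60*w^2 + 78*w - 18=c^2*(49 - 70*w) + c*(-70*w^2 + 49*w) - 70*w^2 + 119*w - 49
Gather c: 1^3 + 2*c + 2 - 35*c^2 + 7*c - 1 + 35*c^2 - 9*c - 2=0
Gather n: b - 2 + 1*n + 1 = b + n - 1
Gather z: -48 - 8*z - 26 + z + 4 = -7*z - 70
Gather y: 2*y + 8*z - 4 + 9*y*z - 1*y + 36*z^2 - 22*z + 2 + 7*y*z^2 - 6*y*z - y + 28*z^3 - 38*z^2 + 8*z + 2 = y*(7*z^2 + 3*z) + 28*z^3 - 2*z^2 - 6*z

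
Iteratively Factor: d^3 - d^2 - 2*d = (d - 2)*(d^2 + d) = (d - 2)*(d + 1)*(d)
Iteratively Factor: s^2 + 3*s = (s + 3)*(s)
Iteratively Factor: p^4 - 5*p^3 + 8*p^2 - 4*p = (p - 2)*(p^3 - 3*p^2 + 2*p) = (p - 2)*(p - 1)*(p^2 - 2*p) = (p - 2)^2*(p - 1)*(p)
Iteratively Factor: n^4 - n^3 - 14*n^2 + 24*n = (n - 2)*(n^3 + n^2 - 12*n) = (n - 3)*(n - 2)*(n^2 + 4*n) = n*(n - 3)*(n - 2)*(n + 4)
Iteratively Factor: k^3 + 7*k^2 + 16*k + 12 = (k + 2)*(k^2 + 5*k + 6) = (k + 2)*(k + 3)*(k + 2)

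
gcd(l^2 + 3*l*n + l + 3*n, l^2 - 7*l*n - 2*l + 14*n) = 1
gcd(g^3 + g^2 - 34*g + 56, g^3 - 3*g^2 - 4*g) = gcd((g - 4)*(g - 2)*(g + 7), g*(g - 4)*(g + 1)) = g - 4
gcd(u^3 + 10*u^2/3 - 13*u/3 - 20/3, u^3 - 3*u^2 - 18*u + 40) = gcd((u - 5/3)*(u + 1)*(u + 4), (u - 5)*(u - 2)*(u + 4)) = u + 4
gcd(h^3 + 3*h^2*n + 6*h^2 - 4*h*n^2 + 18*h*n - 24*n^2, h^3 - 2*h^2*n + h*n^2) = h - n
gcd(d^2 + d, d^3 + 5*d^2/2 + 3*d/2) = d^2 + d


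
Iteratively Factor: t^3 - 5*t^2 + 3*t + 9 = (t + 1)*(t^2 - 6*t + 9) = (t - 3)*(t + 1)*(t - 3)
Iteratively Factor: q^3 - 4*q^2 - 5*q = (q)*(q^2 - 4*q - 5) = q*(q + 1)*(q - 5)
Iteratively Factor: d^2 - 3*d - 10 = (d - 5)*(d + 2)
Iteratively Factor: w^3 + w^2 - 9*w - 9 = (w + 1)*(w^2 - 9) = (w + 1)*(w + 3)*(w - 3)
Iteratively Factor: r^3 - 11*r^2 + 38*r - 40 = (r - 2)*(r^2 - 9*r + 20) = (r - 5)*(r - 2)*(r - 4)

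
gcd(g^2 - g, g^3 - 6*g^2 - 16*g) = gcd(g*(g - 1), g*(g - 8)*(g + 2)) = g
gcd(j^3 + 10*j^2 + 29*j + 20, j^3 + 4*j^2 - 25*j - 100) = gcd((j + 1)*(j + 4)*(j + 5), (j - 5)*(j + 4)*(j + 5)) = j^2 + 9*j + 20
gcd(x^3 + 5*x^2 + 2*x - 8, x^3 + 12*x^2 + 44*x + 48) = x^2 + 6*x + 8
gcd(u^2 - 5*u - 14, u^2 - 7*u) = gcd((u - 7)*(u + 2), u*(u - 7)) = u - 7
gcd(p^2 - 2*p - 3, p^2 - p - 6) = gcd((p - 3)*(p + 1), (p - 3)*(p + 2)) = p - 3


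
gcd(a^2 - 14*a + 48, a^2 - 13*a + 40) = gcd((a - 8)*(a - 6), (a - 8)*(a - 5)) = a - 8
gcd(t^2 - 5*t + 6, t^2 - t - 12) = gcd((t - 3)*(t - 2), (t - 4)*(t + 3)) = 1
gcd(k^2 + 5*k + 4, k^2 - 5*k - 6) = k + 1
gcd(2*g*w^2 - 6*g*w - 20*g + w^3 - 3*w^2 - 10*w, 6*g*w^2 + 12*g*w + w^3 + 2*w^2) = w + 2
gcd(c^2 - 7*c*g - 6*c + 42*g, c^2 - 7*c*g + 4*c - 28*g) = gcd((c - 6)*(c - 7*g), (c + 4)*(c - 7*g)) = c - 7*g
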